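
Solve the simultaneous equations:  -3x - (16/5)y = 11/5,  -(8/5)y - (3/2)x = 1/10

Row-reduce:
R1 ← R1 / (-3).
R2 ← R2 + 3/2·R1.
Row 2 reduces to 0 = -1, a contradiction. The system is inconsistent.

no solution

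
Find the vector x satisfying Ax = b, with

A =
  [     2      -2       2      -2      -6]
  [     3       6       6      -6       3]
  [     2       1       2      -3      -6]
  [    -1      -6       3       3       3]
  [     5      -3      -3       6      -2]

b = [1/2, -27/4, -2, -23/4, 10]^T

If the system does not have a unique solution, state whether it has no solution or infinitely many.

Row-reduce the augmented matrix:
R1 ← R1 / (2).
R2 ← R2 − 3·R1.
R3 ← R3 − 2·R1.
R4 ← R4 + 1·R1.
R5 ← R5 − 5·R1.
R2 ← R2 / (9).
R1 ← R1 + 1·R2.
R3 ← R3 − 3·R2.
R4 ← R4 + 7·R2.
R5 ← R5 − 2·R2.
R3 ← R3 / (-1).
R1 ← R1 − 4/3·R3.
R2 ← R2 − 1/3·R3.
R4 ← R4 − 19/3·R3.
R5 ← R5 + 26/3·R3.
R4 ← R4 / (-1/3).
R1 ← R1 + 4/3·R4.
R2 ← R2 + 1/3·R4.
R5 ← R5 − 35/3·R4.
R5 ← R5 / (-515).
R1 ← R1 − 57·R5.
R2 ← R2 − 16·R5.
R3 ← R3 − 4·R5.
R4 ← R4 − 48·R5.
Reading off the reduced rows gives x_1 = 2, x_2 = -3/2, x_3 = -3, x_4 = -2, x_5 = 3/4.

x_1 = 2, x_2 = -3/2, x_3 = -3, x_4 = -2, x_5 = 3/4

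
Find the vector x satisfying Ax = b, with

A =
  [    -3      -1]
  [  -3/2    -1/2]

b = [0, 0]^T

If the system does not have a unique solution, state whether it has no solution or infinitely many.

infinitely many solutions

Row-reduce:
R1 ← R1 / (-3).
R2 ← R2 + 3/2·R1.
Rank is 1 with 2 unknowns, leaving x_2 free.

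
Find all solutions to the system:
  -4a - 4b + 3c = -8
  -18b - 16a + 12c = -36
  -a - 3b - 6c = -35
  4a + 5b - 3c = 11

Row-reduce:
R1 ← R1 / (-4).
R2 ← R2 + 16·R1.
R3 ← R3 + 1·R1.
R4 ← R4 − 4·R1.
R2 ← R2 / (-2).
R1 ← R1 − 1·R2.
R3 ← R3 + 2·R2.
R4 ← R4 − 1·R2.
R3 ← R3 / (-27/4).
R1 ← R1 + 3/4·R3.
Row 4 reduces to 0 = 1, a contradiction. The system is inconsistent.

no solution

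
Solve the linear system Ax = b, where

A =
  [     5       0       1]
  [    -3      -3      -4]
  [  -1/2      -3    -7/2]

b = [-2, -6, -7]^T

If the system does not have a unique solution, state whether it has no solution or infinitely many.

infinitely many solutions

Row-reduce:
R1 ← R1 / (5).
R2 ← R2 + 3·R1.
R3 ← R3 + 1/2·R1.
R2 ← R2 / (-3).
R3 ← R3 + 3·R2.
Rank is 2 with 3 unknowns, leaving x_3 free.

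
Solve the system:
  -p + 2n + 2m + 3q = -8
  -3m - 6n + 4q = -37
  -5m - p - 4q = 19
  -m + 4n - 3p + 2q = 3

Row-reduce:
R1 ← R1 / (2).
R2 ← R2 + 3·R1.
R3 ← R3 + 5·R1.
R4 ← R4 + 1·R1.
R2 ← R2 / (-3).
R1 ← R1 − 1·R2.
R3 ← R3 − 5·R2.
R4 ← R4 − 5·R2.
R3 ← R3 / (-6).
R1 ← R1 + 1·R3.
R2 ← R2 − 1/2·R3.
R4 ← R4 + 6·R3.
Rank is 3 with 4 unknowns, leaving q free.

infinitely many solutions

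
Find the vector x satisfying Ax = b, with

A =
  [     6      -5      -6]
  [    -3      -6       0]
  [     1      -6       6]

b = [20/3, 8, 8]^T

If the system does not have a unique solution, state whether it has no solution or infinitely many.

x_1 = 0, x_2 = -4/3, x_3 = 0

Row-reduce the augmented matrix:
R1 ← R1 / (6).
R2 ← R2 + 3·R1.
R3 ← R3 − 1·R1.
R2 ← R2 / (-17/2).
R1 ← R1 + 5/6·R2.
R3 ← R3 + 31/6·R2.
R3 ← R3 / (150/17).
R1 ← R1 + 12/17·R3.
R2 ← R2 − 6/17·R3.
Reading off the reduced rows gives x_1 = 0, x_2 = -4/3, x_3 = 0.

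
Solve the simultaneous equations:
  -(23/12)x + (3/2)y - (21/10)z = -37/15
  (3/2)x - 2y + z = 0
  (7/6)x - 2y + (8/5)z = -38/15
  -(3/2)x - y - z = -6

Row-reduce:
R1 ← R1 / (-23/12).
R2 ← R2 − 3/2·R1.
R3 ← R3 − 7/6·R1.
R4 ← R4 + 3/2·R1.
R2 ← R2 / (-19/23).
R1 ← R1 + 18/23·R2.
R3 ← R3 + 25/23·R2.
R4 ← R4 + 50/23·R2.
R3 ← R3 / (111/95).
R1 ← R1 − 162/95·R3.
R2 ← R2 − 74/95·R3.
R4 ← R4 − 222/95·R3.
Row 4 reduces to 0 = 4, a contradiction. The system is inconsistent.

no solution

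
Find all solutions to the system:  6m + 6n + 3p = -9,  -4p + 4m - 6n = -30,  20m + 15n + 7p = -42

infinitely many solutions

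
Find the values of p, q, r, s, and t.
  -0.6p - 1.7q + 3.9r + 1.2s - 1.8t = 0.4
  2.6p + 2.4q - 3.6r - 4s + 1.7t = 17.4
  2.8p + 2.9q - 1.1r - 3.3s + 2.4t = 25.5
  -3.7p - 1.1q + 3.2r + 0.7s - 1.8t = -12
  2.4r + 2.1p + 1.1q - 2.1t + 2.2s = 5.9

p = 4, q = 1, r = 3, s = -3, t = 2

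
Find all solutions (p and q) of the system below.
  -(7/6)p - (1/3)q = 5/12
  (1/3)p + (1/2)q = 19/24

p = -1, q = 9/4

Row-reduce the augmented matrix:
R1 ← R1 / (-7/6).
R2 ← R2 − 1/3·R1.
R2 ← R2 / (17/42).
R1 ← R1 − 2/7·R2.
Reading off the reduced rows gives p = -1, q = 9/4.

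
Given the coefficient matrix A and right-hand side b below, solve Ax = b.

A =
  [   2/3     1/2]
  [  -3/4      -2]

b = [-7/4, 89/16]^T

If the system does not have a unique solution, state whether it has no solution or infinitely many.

Row-reduce the augmented matrix:
R1 ← R1 / (2/3).
R2 ← R2 + 3/4·R1.
R2 ← R2 / (-23/16).
R1 ← R1 − 3/4·R2.
Reading off the reduced rows gives x_1 = -3/4, x_2 = -5/2.

x_1 = -3/4, x_2 = -5/2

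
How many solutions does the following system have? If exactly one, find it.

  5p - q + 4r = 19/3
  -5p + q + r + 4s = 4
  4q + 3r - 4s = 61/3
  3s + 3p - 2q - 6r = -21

p = 0, q = 3, r = 7/3, s = -1/3

Row-reduce the augmented matrix:
R1 ← R1 / (5).
R2 ← R2 + 5·R1.
R4 ← R4 − 3·R1.
Swap R2 and R3.
R2 ← R2 / (4).
R1 ← R1 + 1/5·R2.
R4 ← R4 + 7/5·R2.
R3 ← R3 / (5).
R1 ← R1 − 19/20·R3.
R2 ← R2 − 3/4·R3.
R4 ← R4 + 147/20·R3.
R4 ← R4 / (187/25).
R1 ← R1 + 24/25·R4.
R2 ← R2 + 8/5·R4.
R3 ← R3 − 4/5·R4.
Reading off the reduced rows gives p = 0, q = 3, r = 7/3, s = -1/3.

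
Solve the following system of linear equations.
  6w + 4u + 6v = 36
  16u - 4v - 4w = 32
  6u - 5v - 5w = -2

infinitely many solutions

Row-reduce:
R1 ← R1 / (4).
R2 ← R2 − 16·R1.
R3 ← R3 − 6·R1.
R2 ← R2 / (-28).
R1 ← R1 − 3/2·R2.
R3 ← R3 + 14·R2.
Rank is 2 with 3 unknowns, leaving w free.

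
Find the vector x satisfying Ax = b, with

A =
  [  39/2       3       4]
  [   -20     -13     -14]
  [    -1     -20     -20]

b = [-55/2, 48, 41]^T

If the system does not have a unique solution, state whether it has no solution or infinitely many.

infinitely many solutions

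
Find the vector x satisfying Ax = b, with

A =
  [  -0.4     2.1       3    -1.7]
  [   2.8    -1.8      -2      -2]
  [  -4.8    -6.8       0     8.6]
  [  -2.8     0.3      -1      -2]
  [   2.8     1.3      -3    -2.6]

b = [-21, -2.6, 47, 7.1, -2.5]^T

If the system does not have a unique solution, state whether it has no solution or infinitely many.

x_1 = -3, x_2 = -1, x_3 = -5, x_4 = 3

Row-reduce the augmented matrix:
R1 ← R1 / (-2/5).
R2 ← R2 − 14/5·R1.
R3 ← R3 + 24/5·R1.
R4 ← R4 + 14/5·R1.
R5 ← R5 − 14/5·R1.
R2 ← R2 / (129/10).
R1 ← R1 + 21/4·R2.
R3 ← R3 + 32·R2.
R4 ← R4 + 72/5·R2.
R5 ← R5 − 16·R2.
R3 ← R3 / (1436/129).
R1 ← R1 − 10/43·R3.
R2 ← R2 − 190/129·R3.
R4 ← R4 + 34/43·R3.
R5 ← R5 + 718/129·R3.
R4 ← R4 / (-2156/359).
R1 ← R1 + 464/359·R4.
R2 ← R2 + 253/718·R4.
R3 ← R3 + 707/1436·R4.
R5 reduces to 0 = 0, so the extra equation is consistent.
Reading off the reduced rows gives x_1 = -3, x_2 = -1, x_3 = -5, x_4 = 3.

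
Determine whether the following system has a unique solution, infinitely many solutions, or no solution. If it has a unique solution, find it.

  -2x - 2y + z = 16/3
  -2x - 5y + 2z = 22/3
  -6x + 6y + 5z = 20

Row-reduce the augmented matrix:
R1 ← R1 / (-2).
R2 ← R2 + 2·R1.
R3 ← R3 + 6·R1.
R2 ← R2 / (-3).
R1 ← R1 − 1·R2.
R3 ← R3 − 12·R2.
R3 ← R3 / (6).
R1 ← R1 + 1/6·R3.
R2 ← R2 + 1/3·R3.
Reading off the reduced rows gives x = -5/3, y = 0, z = 2.

x = -5/3, y = 0, z = 2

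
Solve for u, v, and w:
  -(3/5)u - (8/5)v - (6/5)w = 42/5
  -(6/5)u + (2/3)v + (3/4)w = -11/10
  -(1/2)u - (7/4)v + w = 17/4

u = -2, v = -3, w = -2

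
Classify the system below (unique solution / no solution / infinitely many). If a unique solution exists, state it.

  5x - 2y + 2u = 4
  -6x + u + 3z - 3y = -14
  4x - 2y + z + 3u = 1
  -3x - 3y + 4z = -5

Row-reduce the augmented matrix:
R1 ← R1 / (5).
R2 ← R2 + 6·R1.
R3 ← R3 − 4·R1.
R4 ← R4 + 3·R1.
R2 ← R2 / (-27/5).
R1 ← R1 + 2/5·R2.
R3 ← R3 + 2/5·R2.
R4 ← R4 + 21/5·R2.
R3 ← R3 / (7/9).
R1 ← R1 + 2/9·R3.
R2 ← R2 + 5/9·R3.
R4 ← R4 − 5/3·R3.
R4 ← R4 / (-82/21).
R1 ← R1 − 10/21·R4.
R2 ← R2 − 4/21·R4.
R3 ← R3 − 31/21·R4.
Reading off the reduced rows gives x = 2, y = 1, z = 1, u = -2.

x = 2, y = 1, z = 1, u = -2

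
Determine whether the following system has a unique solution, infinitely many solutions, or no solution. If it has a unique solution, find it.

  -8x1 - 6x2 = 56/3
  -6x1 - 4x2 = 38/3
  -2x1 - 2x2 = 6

x1 = -1/3, x2 = -8/3

Row-reduce the augmented matrix:
R1 ← R1 / (-8).
R2 ← R2 + 6·R1.
R3 ← R3 + 2·R1.
R2 ← R2 / (1/2).
R1 ← R1 − 3/4·R2.
R3 ← R3 + 1/2·R2.
R3 reduces to 0 = 0, so the extra equation is consistent.
Reading off the reduced rows gives x1 = -1/3, x2 = -8/3.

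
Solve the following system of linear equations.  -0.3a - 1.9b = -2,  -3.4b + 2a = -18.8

a = -6, b = 2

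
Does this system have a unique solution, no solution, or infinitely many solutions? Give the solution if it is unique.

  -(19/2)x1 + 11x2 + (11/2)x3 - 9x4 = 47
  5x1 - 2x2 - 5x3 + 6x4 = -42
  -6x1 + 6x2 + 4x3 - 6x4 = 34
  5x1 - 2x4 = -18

infinitely many solutions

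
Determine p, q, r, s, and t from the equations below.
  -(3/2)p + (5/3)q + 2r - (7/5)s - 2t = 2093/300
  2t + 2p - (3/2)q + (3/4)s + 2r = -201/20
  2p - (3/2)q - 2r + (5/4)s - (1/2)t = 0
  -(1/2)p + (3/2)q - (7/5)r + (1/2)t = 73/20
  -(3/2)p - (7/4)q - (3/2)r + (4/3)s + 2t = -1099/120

p = 1/2, q = 5/2, r = -1, s = -2/5, t = -5/2

Row-reduce the augmented matrix:
R1 ← R1 / (-3/2).
R2 ← R2 − 2·R1.
R3 ← R3 − 2·R1.
R4 ← R4 + 1/2·R1.
R5 ← R5 + 3/2·R1.
R2 ← R2 / (13/18).
R1 ← R1 + 10/9·R2.
R3 ← R3 − 13/18·R2.
R4 ← R4 − 17/18·R2.
R5 ← R5 + 41/12·R2.
R3 ← R3 / (-4).
R1 ← R1 − 76/13·R3.
R2 ← R2 − 84/13·R3.
R4 ← R4 + 531/65·R3.
R5 ← R5 − 483/26·R3.
R4 ← R4 / (471/520).
R1 ← R1 + 7/130·R4.
R2 ← R2 + 48/65·R4.
R3 ← R3 + 1/8·R4.
R5 ← R5 + 709/3120·R4.
R5 ← R5 / (-25355/2826).
R1 ← R1 + 1376/471·R5.
R2 ← R2 − 271/314·R5.
R3 ← R3 − 3035/1884·R5.
R4 ← R4 − 3715/471·R5.
Reading off the reduced rows gives p = 1/2, q = 5/2, r = -1, s = -2/5, t = -5/2.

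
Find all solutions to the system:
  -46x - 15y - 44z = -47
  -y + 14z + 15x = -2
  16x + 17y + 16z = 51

infinitely many solutions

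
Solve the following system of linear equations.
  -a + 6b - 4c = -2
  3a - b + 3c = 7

infinitely many solutions

Row-reduce:
R1 ← R1 / (-1).
R2 ← R2 − 3·R1.
R2 ← R2 / (17).
R1 ← R1 + 6·R2.
Rank is 2 with 3 unknowns, leaving c free.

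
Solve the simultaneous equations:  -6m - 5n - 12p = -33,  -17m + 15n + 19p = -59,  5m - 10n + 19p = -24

m = 5, n = 3, p = -1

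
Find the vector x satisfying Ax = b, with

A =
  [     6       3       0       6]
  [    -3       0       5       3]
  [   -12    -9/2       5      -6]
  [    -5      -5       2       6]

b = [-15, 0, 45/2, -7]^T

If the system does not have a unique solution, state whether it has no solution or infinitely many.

infinitely many solutions

Row-reduce:
R1 ← R1 / (6).
R2 ← R2 + 3·R1.
R3 ← R3 + 12·R1.
R4 ← R4 + 5·R1.
R2 ← R2 / (3/2).
R1 ← R1 − 1/2·R2.
R3 ← R3 − 3/2·R2.
R4 ← R4 + 5/2·R2.
Swap R3 and R4.
R3 ← R3 / (31/3).
R1 ← R1 + 5/3·R3.
R2 ← R2 − 10/3·R3.
Rank is 3 with 4 unknowns, leaving x_4 free.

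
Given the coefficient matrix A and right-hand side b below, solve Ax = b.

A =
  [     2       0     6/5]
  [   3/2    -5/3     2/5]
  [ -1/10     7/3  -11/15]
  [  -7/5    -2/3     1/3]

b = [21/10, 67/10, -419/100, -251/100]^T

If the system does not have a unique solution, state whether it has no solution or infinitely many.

x_1 = 12/5, x_2 = -12/5, x_3 = -9/4

Row-reduce the augmented matrix:
R1 ← R1 / (2).
R2 ← R2 − 3/2·R1.
R3 ← R3 + 1/10·R1.
R4 ← R4 + 7/5·R1.
R2 ← R2 / (-5/3).
R3 ← R3 − 7/3·R2.
R4 ← R4 + 2/3·R2.
R3 ← R3 / (-103/75).
R1 ← R1 − 3/5·R3.
R2 ← R2 − 3/10·R3.
R4 ← R4 − 103/75·R3.
R4 reduces to 0 = 0, so the extra equation is consistent.
Reading off the reduced rows gives x_1 = 12/5, x_2 = -12/5, x_3 = -9/4.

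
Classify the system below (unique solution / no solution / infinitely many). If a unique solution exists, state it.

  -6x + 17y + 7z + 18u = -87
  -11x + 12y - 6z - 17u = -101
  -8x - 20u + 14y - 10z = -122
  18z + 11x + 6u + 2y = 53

x = 1, y = -6, z = 3, u = 0

Row-reduce the augmented matrix:
R1 ← R1 / (-6).
R2 ← R2 + 11·R1.
R3 ← R3 + 8·R1.
R4 ← R4 − 11·R1.
R2 ← R2 / (-115/6).
R1 ← R1 + 17/6·R2.
R3 ← R3 + 26/3·R2.
R4 ← R4 − 199/6·R2.
R3 ← R3 / (-1244/115).
R1 ← R1 − 186/115·R3.
R2 ← R2 − 113/115·R3.
R4 ← R4 + 202/115·R3.
R4 ← R4 / (-13699/311).
R1 ← R1 − 371/311·R4.
R2 ← R2 − 207/311·R4.
R3 ← R3 − 615/311·R4.
Reading off the reduced rows gives x = 1, y = -6, z = 3, u = 0.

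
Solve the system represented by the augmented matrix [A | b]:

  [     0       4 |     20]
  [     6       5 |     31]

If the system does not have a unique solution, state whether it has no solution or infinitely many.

x_1 = 1, x_2 = 5

Row-reduce the augmented matrix:
Swap R1 and R2.
R1 ← R1 / (6).
R2 ← R2 / (4).
R1 ← R1 − 5/6·R2.
Reading off the reduced rows gives x_1 = 1, x_2 = 5.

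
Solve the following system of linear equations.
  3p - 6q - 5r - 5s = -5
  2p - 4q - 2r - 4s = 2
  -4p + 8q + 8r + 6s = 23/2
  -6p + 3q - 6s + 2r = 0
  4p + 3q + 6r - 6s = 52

no solution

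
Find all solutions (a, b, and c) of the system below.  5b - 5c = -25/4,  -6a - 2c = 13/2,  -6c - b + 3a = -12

a = -3/2, b = 0, c = 5/4

Row-reduce the augmented matrix:
Swap R1 and R2.
R1 ← R1 / (-6).
R3 ← R3 − 3·R1.
R2 ← R2 / (5).
R3 ← R3 + 1·R2.
R3 ← R3 / (-8).
R1 ← R1 − 1/3·R3.
R2 ← R2 + 1·R3.
Reading off the reduced rows gives a = -3/2, b = 0, c = 5/4.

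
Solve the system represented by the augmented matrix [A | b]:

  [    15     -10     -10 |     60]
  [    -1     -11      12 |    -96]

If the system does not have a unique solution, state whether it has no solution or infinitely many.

Row-reduce:
R1 ← R1 / (15).
R2 ← R2 + 1·R1.
R2 ← R2 / (-35/3).
R1 ← R1 + 2/3·R2.
Rank is 2 with 3 unknowns, leaving x_3 free.

infinitely many solutions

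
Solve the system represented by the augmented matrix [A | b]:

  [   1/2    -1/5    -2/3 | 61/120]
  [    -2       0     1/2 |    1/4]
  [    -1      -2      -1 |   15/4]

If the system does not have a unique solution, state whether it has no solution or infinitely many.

x_1 = -1/4, x_2 = -3/2, x_3 = -1/2

Row-reduce the augmented matrix:
R1 ← R1 / (1/2).
R2 ← R2 + 2·R1.
R3 ← R3 + 1·R1.
R2 ← R2 / (-4/5).
R1 ← R1 + 2/5·R2.
R3 ← R3 + 12/5·R2.
R3 ← R3 / (25/6).
R1 ← R1 + 1/4·R3.
R2 ← R2 − 65/24·R3.
Reading off the reduced rows gives x_1 = -1/4, x_2 = -3/2, x_3 = -1/2.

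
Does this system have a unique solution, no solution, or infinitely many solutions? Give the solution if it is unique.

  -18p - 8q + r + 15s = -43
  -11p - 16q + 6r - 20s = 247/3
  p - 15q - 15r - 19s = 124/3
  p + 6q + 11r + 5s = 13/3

p = 4/3, q = -2, r = 5/2, s = -5/2

Row-reduce the augmented matrix:
R1 ← R1 / (-18).
R2 ← R2 + 11·R1.
R3 ← R3 − 1·R1.
R4 ← R4 − 1·R1.
R2 ← R2 / (-100/9).
R1 ← R1 − 4/9·R2.
R3 ← R3 + 139/9·R2.
R4 ← R4 − 50/9·R2.
R3 ← R3 / (-4487/200).
R1 ← R1 − 4/25·R3.
R2 ← R2 + 97/200·R3.
R4 ← R4 − 55/4·R3.
R4 ← R4 / (22270/4487).
R1 ← R1 + 8258/4487·R4.
R2 ← R2 − 9608/4487·R4.
R3 ← R3 + 4475/4487·R4.
Reading off the reduced rows gives p = 4/3, q = -2, r = 5/2, s = -5/2.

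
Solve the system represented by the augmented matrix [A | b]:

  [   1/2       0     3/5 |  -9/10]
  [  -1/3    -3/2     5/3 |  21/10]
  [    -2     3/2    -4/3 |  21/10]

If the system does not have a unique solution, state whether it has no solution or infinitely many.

x_1 = -9/5, x_2 = -1, x_3 = 0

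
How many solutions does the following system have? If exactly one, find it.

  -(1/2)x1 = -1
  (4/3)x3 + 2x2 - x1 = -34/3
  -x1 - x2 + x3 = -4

Row-reduce the augmented matrix:
R1 ← R1 / (-1/2).
R2 ← R2 + 1·R1.
R3 ← R3 + 1·R1.
R2 ← R2 / (2).
R3 ← R3 + 1·R2.
R3 ← R3 / (5/3).
R2 ← R2 − 2/3·R3.
Reading off the reduced rows gives x1 = 2, x2 = -2, x3 = -4.

x1 = 2, x2 = -2, x3 = -4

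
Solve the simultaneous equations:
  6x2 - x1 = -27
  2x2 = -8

x1 = 3, x2 = -4

Row-reduce the augmented matrix:
R1 ← R1 / (-1).
R2 ← R2 / (2).
R1 ← R1 + 6·R2.
Reading off the reduced rows gives x1 = 3, x2 = -4.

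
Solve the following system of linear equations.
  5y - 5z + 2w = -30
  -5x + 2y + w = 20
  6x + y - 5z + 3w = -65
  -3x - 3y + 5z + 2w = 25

Row-reduce the augmented matrix:
Swap R1 and R2.
R1 ← R1 / (-5).
R3 ← R3 − 6·R1.
R4 ← R4 + 3·R1.
R2 ← R2 / (5).
R1 ← R1 + 2/5·R2.
R3 ← R3 − 17/5·R2.
R4 ← R4 + 21/5·R2.
R3 ← R3 / (-8/5).
R1 ← R1 + 2/5·R3.
R2 ← R2 + 1·R3.
R4 ← R4 − 4/5·R3.
R4 ← R4 / (9/2).
R1 ← R1 + 3/4·R4.
R2 ← R2 + 11/8·R4.
R3 ← R3 + 71/40·R4.
Reading off the reduced rows gives x = -5, y = 0, z = 4, w = -5.

x = -5, y = 0, z = 4, w = -5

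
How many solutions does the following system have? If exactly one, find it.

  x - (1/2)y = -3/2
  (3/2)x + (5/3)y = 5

Row-reduce the augmented matrix:
R2 ← R2 − 3/2·R1.
R2 ← R2 / (29/12).
R1 ← R1 + 1/2·R2.
Reading off the reduced rows gives x = 0, y = 3.

x = 0, y = 3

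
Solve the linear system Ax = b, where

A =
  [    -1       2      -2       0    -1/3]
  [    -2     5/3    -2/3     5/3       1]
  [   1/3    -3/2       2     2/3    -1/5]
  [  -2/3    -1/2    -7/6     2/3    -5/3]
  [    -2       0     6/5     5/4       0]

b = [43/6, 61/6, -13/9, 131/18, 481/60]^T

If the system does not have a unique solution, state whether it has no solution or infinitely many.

Row-reduce the augmented matrix:
R1 ← R1 / (-1).
R2 ← R2 + 2·R1.
R3 ← R3 − 1/3·R1.
R4 ← R4 + 2/3·R1.
R5 ← R5 + 2·R1.
R2 ← R2 / (-7/3).
R1 ← R1 + 2·R2.
R3 ← R3 + 5/6·R2.
R4 ← R4 + 11/6·R2.
R5 ← R5 + 4·R2.
R3 ← R3 / (1/7).
R1 ← R1 + 6/7·R3.
R2 ← R2 + 10/7·R3.
R4 ← R4 + 103/42·R3.
R5 ← R5 + 18/35·R3.
R4 ← R4 / (7/12).
R1 ← R1 + 1·R4.
R3 ← R3 − 1/2·R4.
R5 ← R5 + 27/20·R4.
R5 ← R5 / (-100453/2100).
R1 ← R1 + 11947/315·R5.
R2 ← R2 + 88/9·R5.
R3 ← R3 − 982/105·R5.
R4 ← R4 + 9889/315·R5.
Reading off the reduced rows gives x_1 = -7/3, x_2 = 5/3, x_3 = -1/3, x_4 = 3, x_5 = -5/2.

x_1 = -7/3, x_2 = 5/3, x_3 = -1/3, x_4 = 3, x_5 = -5/2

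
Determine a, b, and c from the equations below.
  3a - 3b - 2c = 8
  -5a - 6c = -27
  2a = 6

a = 3, b = -1, c = 2

Row-reduce the augmented matrix:
R1 ← R1 / (3).
R2 ← R2 + 5·R1.
R3 ← R3 − 2·R1.
R2 ← R2 / (-5).
R1 ← R1 + 1·R2.
R3 ← R3 − 2·R2.
R3 ← R3 / (-12/5).
R1 ← R1 − 6/5·R3.
R2 ← R2 − 28/15·R3.
Reading off the reduced rows gives a = 3, b = -1, c = 2.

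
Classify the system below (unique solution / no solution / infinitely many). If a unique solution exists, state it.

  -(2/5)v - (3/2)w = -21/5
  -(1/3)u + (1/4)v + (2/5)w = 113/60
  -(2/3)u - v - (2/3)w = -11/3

u = -1, v = 3, w = 2

Row-reduce the augmented matrix:
Swap R1 and R2.
R1 ← R1 / (-1/3).
R3 ← R3 + 2/3·R1.
R2 ← R2 / (-2/5).
R1 ← R1 + 3/4·R2.
R3 ← R3 + 3/2·R2.
R3 ← R3 / (499/120).
R1 ← R1 − 129/80·R3.
R2 ← R2 − 15/4·R3.
Reading off the reduced rows gives u = -1, v = 3, w = 2.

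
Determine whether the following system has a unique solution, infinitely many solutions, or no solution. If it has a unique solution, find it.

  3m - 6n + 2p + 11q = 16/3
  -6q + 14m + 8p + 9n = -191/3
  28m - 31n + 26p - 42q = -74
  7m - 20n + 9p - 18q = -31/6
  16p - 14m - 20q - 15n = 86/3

m = -5/2, n = -5/3, p = -4/3, q = 1/2

Row-reduce the augmented matrix:
R1 ← R1 / (3).
R2 ← R2 − 14·R1.
R3 ← R3 − 28·R1.
R4 ← R4 − 7·R1.
R5 ← R5 + 14·R1.
R2 ← R2 / (37).
R1 ← R1 + 2·R2.
R3 ← R3 − 25·R2.
R4 ← R4 + 6·R2.
R5 ← R5 + 43·R2.
R3 ← R3 / (914/111).
R1 ← R1 − 22/37·R3.
R2 ← R2 + 4/111·R3.
R4 ← R4 − 457/111·R3.
R5 ← R5 − 880/37·R3.
Swap R4 and R5.
R4 ← R4 / (123694/457).
R1 ← R1 − 3755/457·R4.
R2 ← R2 + 920/457·R4.
R3 ← R3 + 5879/457·R4.
R5 reduces to 0 = 0, so the extra equation is consistent.
Reading off the reduced rows gives m = -5/2, n = -5/3, p = -4/3, q = 1/2.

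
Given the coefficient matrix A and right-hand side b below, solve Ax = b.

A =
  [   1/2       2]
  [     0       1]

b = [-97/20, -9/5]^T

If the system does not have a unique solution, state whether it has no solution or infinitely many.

Row-reduce the augmented matrix:
R1 ← R1 / (1/2).
R1 ← R1 − 4·R2.
Reading off the reduced rows gives x_1 = -5/2, x_2 = -9/5.

x_1 = -5/2, x_2 = -9/5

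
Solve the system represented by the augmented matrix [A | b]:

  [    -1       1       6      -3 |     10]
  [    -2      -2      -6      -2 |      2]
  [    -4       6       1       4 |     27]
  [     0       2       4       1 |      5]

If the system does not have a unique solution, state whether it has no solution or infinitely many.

Row-reduce the augmented matrix:
R1 ← R1 / (-1).
R2 ← R2 + 2·R1.
R3 ← R3 + 4·R1.
R2 ← R2 / (-4).
R1 ← R1 + 1·R2.
R3 ← R3 − 2·R2.
R4 ← R4 − 2·R2.
R3 ← R3 / (-32).
R1 ← R1 + 3/2·R3.
R2 ← R2 − 9/2·R3.
R4 ← R4 + 5·R3.
R4 ← R4 / (3/16).
R1 ← R1 − 37/32·R4.
R2 ← R2 − 49/32·R4.
R3 ← R3 + 9/16·R4.
Reading off the reduced rows gives x_1 = -1, x_2 = 6, x_3 = -1, x_4 = -3.

x_1 = -1, x_2 = 6, x_3 = -1, x_4 = -3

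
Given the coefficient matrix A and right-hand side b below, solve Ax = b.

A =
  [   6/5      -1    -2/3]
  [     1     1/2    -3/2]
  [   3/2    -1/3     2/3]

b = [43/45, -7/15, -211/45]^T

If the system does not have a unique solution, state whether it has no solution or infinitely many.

Row-reduce the augmented matrix:
R1 ← R1 / (6/5).
R2 ← R2 − 1·R1.
R3 ← R3 − 3/2·R1.
R2 ← R2 / (4/3).
R1 ← R1 + 5/6·R2.
R3 ← R3 − 11/12·R2.
R3 ← R3 / (619/288).
R1 ← R1 + 55/48·R3.
R2 ← R2 + 17/24·R3.
Reading off the reduced rows gives x_1 = -8/3, x_2 = -13/5, x_3 = -7/3.

x_1 = -8/3, x_2 = -13/5, x_3 = -7/3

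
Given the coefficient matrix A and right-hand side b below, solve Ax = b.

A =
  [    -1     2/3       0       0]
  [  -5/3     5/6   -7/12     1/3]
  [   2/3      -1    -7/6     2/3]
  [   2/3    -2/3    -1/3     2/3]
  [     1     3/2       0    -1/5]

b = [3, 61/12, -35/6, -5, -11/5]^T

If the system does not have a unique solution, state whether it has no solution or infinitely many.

no solution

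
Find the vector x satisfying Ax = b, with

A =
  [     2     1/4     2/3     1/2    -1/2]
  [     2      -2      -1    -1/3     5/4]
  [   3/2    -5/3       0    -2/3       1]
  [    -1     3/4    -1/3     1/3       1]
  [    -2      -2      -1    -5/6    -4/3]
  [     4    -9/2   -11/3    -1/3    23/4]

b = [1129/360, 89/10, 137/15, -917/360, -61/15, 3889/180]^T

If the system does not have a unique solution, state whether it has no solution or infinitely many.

Row-reduce the augmented matrix:
R1 ← R1 / (2).
R2 ← R2 − 2·R1.
R3 ← R3 − 3/2·R1.
R4 ← R4 + 1·R1.
R5 ← R5 + 2·R1.
R6 ← R6 − 4·R1.
R2 ← R2 / (-9/4).
R1 ← R1 − 1/8·R2.
R3 ← R3 + 89/48·R2.
R4 ← R4 − 7/8·R2.
R5 ← R5 + 7/4·R2.
R6 ← R6 + 5·R2.
R3 ← R3 / (283/324).
R1 ← R1 − 13/54·R3.
R2 ← R2 − 20/27·R3.
R4 ← R4 + 35/54·R3.
R5 ← R5 − 26/27·R3.
R6 ← R6 + 35/27·R3.
R4 ← R4 / (-7/1698).
R1 ← R1 − 256/849·R4.
R2 ← R2 − 190/283·R4.
R3 ← R3 + 115/283·R4.
R5 ← R5 − 1199/1698·R4.
R6 ← R6 + 7/849·R4.
R5 ← R5 / (4901/21).
R1 ← R1 − 706/7·R5.
R2 ← R2 − 1569/7·R5.
R3 ← R3 + 3813/28·R5.
R4 ← R4 + 4689/14·R5.
R6 reduces to 0 = 0, so the extra equation is consistent.
Reading off the reduced rows gives x_1 = 11/5, x_2 = -3/2, x_3 = 5/3, x_4 = -2, x_5 = 2.

x_1 = 11/5, x_2 = -3/2, x_3 = 5/3, x_4 = -2, x_5 = 2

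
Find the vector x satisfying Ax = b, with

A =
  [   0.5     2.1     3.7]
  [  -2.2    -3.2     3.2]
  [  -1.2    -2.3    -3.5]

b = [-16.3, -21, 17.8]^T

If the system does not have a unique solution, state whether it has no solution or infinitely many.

x_1 = -5, x_2 = 4, x_3 = -6

Row-reduce the augmented matrix:
R1 ← R1 / (1/2).
R2 ← R2 + 11/5·R1.
R3 ← R3 + 6/5·R1.
R2 ← R2 / (151/25).
R1 ← R1 − 21/5·R2.
R3 ← R3 − 137/50·R2.
R3 ← R3 / (-522/151).
R1 ← R1 + 928/151·R3.
R2 ← R2 − 487/151·R3.
Reading off the reduced rows gives x_1 = -5, x_2 = 4, x_3 = -6.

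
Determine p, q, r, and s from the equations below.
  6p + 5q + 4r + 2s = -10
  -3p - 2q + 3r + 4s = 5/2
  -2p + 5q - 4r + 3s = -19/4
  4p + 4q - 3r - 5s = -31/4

Row-reduce the augmented matrix:
R1 ← R1 / (6).
R2 ← R2 + 3·R1.
R3 ← R3 + 2·R1.
R4 ← R4 − 4·R1.
R2 ← R2 / (1/2).
R1 ← R1 − 5/6·R2.
R3 ← R3 − 20/3·R2.
R4 ← R4 − 2/3·R2.
R3 ← R3 / (-208/3).
R1 ← R1 + 23/3·R3.
R2 ← R2 − 10·R3.
R4 ← R4 + 37/3·R3.
R4 ← R4 / (-373/208).
R1 ← R1 + 215/208·R4.
R2 ← R2 − 95/104·R4.
R3 ← R3 − 189/208·R4.
Reading off the reduced rows gives p = 1, q = -5/2, r = -3/2, s = 5/4.

p = 1, q = -5/2, r = -3/2, s = 5/4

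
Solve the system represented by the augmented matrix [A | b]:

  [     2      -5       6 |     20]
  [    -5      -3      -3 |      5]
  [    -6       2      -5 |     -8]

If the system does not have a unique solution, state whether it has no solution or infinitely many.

x_1 = -1, x_2 = -2, x_3 = 2

Row-reduce the augmented matrix:
R1 ← R1 / (2).
R2 ← R2 + 5·R1.
R3 ← R3 + 6·R1.
R2 ← R2 / (-31/2).
R1 ← R1 + 5/2·R2.
R3 ← R3 + 13·R2.
R3 ← R3 / (91/31).
R1 ← R1 − 33/31·R3.
R2 ← R2 + 24/31·R3.
Reading off the reduced rows gives x_1 = -1, x_2 = -2, x_3 = 2.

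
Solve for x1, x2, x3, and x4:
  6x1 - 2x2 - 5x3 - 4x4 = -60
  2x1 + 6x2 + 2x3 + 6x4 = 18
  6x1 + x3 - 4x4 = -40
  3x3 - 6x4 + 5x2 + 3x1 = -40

x1 = -4, x2 = -2, x3 = 4, x4 = 5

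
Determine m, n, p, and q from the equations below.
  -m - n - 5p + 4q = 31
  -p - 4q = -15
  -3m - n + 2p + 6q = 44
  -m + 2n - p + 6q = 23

Row-reduce the augmented matrix:
R1 ← R1 / (-1).
R3 ← R3 + 3·R1.
R4 ← R4 + 1·R1.
Swap R2 and R3.
R2 ← R2 / (2).
R1 ← R1 − 1·R2.
R4 ← R4 − 3·R2.
R3 ← R3 / (-1).
R1 ← R1 + 7/2·R3.
R2 ← R2 − 17/2·R3.
R4 ← R4 + 43/2·R3.
R4 ← R4 / (97).
R1 ← R1 − 13·R4.
R2 ← R2 + 37·R4.
R3 ← R3 − 4·R4.
Reading off the reduced rows gives m = -6, n = -4, p = -1, q = 4.

m = -6, n = -4, p = -1, q = 4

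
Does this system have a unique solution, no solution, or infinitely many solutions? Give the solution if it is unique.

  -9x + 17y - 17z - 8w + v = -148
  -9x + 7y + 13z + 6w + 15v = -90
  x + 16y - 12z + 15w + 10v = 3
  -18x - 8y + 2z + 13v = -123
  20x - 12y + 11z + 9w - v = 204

x = 6, y = -3, z = 0, w = 5, v = -3

Row-reduce the augmented matrix:
R1 ← R1 / (-9).
R2 ← R2 + 9·R1.
R3 ← R3 − 1·R1.
R4 ← R4 + 18·R1.
R5 ← R5 − 20·R1.
R2 ← R2 / (-10).
R1 ← R1 + 17/9·R2.
R3 ← R3 − 161/9·R2.
R4 ← R4 + 42·R2.
R5 ← R5 − 232/9·R2.
R3 ← R3 / (358/9).
R1 ← R1 + 34/9·R3.
R2 ← R2 + 3·R3.
R4 ← R4 + 90·R3.
R5 ← R5 − 455/9·R3.
R4 ← R4 / (40984/895).
R1 ← R1 − 1757/895·R4.
R2 ← R2 − 278/179·R4.
R3 ← R3 − 881/895·R4.
R5 ← R5 + 20096/895·R4.
R5 ← R5 / (41980/5123).
R1 ← R1 + 31867/40984·R5.
R2 ← R2 − 3583/20492·R5.
R3 ← R3 − 8257/40984·R5.
R4 ← R4 − 28409/40984·R5.
Reading off the reduced rows gives x = 6, y = -3, z = 0, w = 5, v = -3.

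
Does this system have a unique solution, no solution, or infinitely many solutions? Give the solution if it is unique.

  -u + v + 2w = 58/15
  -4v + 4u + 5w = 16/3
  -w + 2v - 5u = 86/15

u = -2, v = -4/3, w = 8/5

Row-reduce the augmented matrix:
R1 ← R1 / (-1).
R2 ← R2 − 4·R1.
R3 ← R3 + 5·R1.
Swap R2 and R3.
R2 ← R2 / (-3).
R1 ← R1 + 1·R2.
R3 ← R3 / (13).
R1 ← R1 − 5/3·R3.
R2 ← R2 − 11/3·R3.
Reading off the reduced rows gives u = -2, v = -4/3, w = 8/5.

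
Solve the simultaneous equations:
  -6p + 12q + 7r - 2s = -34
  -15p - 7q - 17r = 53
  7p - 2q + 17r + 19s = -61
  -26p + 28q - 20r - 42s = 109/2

Row-reduce:
R1 ← R1 / (-6).
R2 ← R2 + 15·R1.
R3 ← R3 − 7·R1.
R4 ← R4 + 26·R1.
R2 ← R2 / (-37).
R1 ← R1 + 2·R2.
R3 ← R3 − 12·R2.
R4 ← R4 + 24·R2.
R3 ← R3 / (3103/222).
R1 ← R1 − 155/222·R3.
R2 ← R2 − 69/74·R3.
R4 ← R4 + 3103/111·R3.
Row 4 reduces to 0 = 1/2, a contradiction. The system is inconsistent.

no solution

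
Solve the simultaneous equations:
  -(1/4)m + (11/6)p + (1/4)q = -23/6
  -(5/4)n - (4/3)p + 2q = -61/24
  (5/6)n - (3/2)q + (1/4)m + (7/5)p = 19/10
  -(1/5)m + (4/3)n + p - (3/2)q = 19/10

m = 3, n = 3/2, p = -3/2, q = -4/3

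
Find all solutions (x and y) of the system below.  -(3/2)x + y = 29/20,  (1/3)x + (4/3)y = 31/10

From equation 1: y = 29/20 + 3/2·x.
Substitute into equation 2 and solve: x = 1/2.
Then y = 11/5.

x = 1/2, y = 11/5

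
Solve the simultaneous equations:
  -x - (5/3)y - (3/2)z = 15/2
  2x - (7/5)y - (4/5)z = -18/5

Row-reduce:
R1 ← R1 / (-1).
R2 ← R2 − 2·R1.
R2 ← R2 / (-71/15).
R1 ← R1 − 5/3·R2.
Rank is 2 with 3 unknowns, leaving z free.

infinitely many solutions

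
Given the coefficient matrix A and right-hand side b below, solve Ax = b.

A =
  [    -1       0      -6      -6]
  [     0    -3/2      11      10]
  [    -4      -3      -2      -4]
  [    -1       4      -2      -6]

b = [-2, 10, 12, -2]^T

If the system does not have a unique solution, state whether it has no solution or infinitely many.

Row-reduce:
R1 ← R1 / (-1).
R3 ← R3 + 4·R1.
R4 ← R4 + 1·R1.
R2 ← R2 / (-3/2).
R3 ← R3 + 3·R2.
R4 ← R4 − 4·R2.
Swap R3 and R4.
R3 ← R3 / (100/3).
R1 ← R1 − 6·R3.
R2 ← R2 + 22/3·R3.
Rank is 3 with 4 unknowns, leaving x_4 free.

infinitely many solutions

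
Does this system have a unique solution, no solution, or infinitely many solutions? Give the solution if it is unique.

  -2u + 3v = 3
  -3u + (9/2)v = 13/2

no solution

Row-reduce:
R1 ← R1 / (-2).
R2 ← R2 + 3·R1.
Row 2 reduces to 0 = 2, a contradiction. The system is inconsistent.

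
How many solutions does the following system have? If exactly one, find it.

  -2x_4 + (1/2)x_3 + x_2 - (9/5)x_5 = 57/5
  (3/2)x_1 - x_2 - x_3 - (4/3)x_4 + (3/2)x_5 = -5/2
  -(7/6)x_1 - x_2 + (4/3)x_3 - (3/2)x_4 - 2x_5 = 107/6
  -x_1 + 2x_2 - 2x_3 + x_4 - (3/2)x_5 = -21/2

Row-reduce:
Swap R1 and R2.
R1 ← R1 / (3/2).
R3 ← R3 + 7/6·R1.
R4 ← R4 + 1·R1.
R1 ← R1 + 2/3·R2.
R3 ← R3 + 16/9·R2.
R4 ← R4 − 4/3·R2.
R3 ← R3 / (13/9).
R1 ← R1 + 1/3·R3.
R2 ← R2 − 1/2·R3.
R4 ← R4 + 10/3·R3.
R4 ← R4 / (-440/39).
R1 ← R1 + 283/78·R4.
R2 ← R2 − 17/156·R4.
R3 ← R3 + 329/78·R4.
Rank is 4 with 5 unknowns, leaving x_5 free.

infinitely many solutions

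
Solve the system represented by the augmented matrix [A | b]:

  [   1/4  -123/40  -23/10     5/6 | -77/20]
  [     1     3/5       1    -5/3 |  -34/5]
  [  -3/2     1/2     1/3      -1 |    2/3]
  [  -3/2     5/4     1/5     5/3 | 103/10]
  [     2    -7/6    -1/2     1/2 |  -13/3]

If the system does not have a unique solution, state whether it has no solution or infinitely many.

no solution

Row-reduce:
R1 ← R1 / (1/4).
R2 ← R2 − 1·R1.
R3 ← R3 + 3/2·R1.
R4 ← R4 + 3/2·R1.
R5 ← R5 − 2·R1.
R2 ← R2 / (129/10).
R1 ← R1 + 123/10·R2.
R3 ← R3 + 359/20·R2.
R4 ← R4 + 86/5·R2.
R5 ← R5 − 703/30·R2.
R3 ← R3 / (937/1290).
R1 ← R1 − 113/215·R3.
R2 ← R2 − 34/43·R3.
R5 ← R5 + 811/1290·R3.
Swap R4 and R5.
R4 ← R4 / (3005/8433).
R1 ← R1 − 1984/2811·R4.
R2 ← R2 − 7960/2811·R4.
R3 ← R3 + 3815/937·R4.
Row 5 reduces to 0 = -4/3, a contradiction. The system is inconsistent.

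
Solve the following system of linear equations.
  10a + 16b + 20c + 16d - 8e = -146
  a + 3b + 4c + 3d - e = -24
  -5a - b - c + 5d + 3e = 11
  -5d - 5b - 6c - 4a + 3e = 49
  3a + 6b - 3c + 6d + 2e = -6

Row-reduce:
R1 ← R1 / (10).
R2 ← R2 − 1·R1.
R3 ← R3 + 5·R1.
R4 ← R4 + 4·R1.
R5 ← R5 − 3·R1.
R2 ← R2 / (7/5).
R1 ← R1 − 8/5·R2.
R3 ← R3 − 7·R2.
R4 ← R4 − 7/5·R2.
R5 ← R5 − 6/5·R2.
R3 ← R3 / (-1).
R1 ← R1 + 2/7·R3.
R2 ← R2 − 10/7·R3.
R5 ← R5 + 75/7·R3.
Swap R4 and R5.
R4 ← R4 / (-450/7).
R1 ← R1 + 12/7·R4.
R2 ← R2 − 67/7·R4.
R3 ← R3 + 6·R4.
Rank is 4 with 5 unknowns, leaving e free.

infinitely many solutions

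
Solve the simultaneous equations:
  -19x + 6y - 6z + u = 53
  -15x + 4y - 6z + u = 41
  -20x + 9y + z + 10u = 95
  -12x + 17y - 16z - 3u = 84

Row-reduce the augmented matrix:
R1 ← R1 / (-19).
R2 ← R2 + 15·R1.
R3 ← R3 + 20·R1.
R4 ← R4 + 12·R1.
R2 ← R2 / (-14/19).
R1 ← R1 + 6/19·R2.
R3 ← R3 − 51/19·R2.
R4 ← R4 − 251/19·R2.
R3 ← R3 / (19/7).
R1 ← R1 − 6/7·R3.
R2 ← R2 − 12/7·R3.
R4 ← R4 + 244/7·R3.
R4 ← R4 / (2373/19).
R1 ← R1 + 61/19·R4.
R2 ← R2 + 122/19·R4.
R3 ← R3 − 68/19·R4.
Reading off the reduced rows gives x = -1, y = 4, z = -1, u = 4.

x = -1, y = 4, z = -1, u = 4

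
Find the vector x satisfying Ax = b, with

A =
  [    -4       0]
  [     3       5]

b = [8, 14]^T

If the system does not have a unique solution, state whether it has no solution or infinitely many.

Row-reduce the augmented matrix:
R1 ← R1 / (-4).
R2 ← R2 − 3·R1.
R2 ← R2 / (5).
Reading off the reduced rows gives x_1 = -2, x_2 = 4.

x_1 = -2, x_2 = 4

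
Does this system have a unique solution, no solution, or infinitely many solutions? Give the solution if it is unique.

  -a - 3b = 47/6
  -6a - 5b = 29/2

a = -1/3, b = -5/2

From equation 1: a = -47/6 − 3·b.
Substitute into equation 2 and solve: b = -5/2.
Then a = -1/3.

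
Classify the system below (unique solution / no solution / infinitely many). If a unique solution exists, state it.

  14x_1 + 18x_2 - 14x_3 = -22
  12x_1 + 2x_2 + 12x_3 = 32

infinitely many solutions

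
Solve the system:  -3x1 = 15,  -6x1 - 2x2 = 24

x1 = -5, x2 = 3

Row-reduce the augmented matrix:
R1 ← R1 / (-3).
R2 ← R2 + 6·R1.
R2 ← R2 / (-2).
Reading off the reduced rows gives x1 = -5, x2 = 3.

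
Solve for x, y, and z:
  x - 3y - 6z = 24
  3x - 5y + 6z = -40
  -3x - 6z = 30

x = 0, y = 2, z = -5

Row-reduce the augmented matrix:
R2 ← R2 − 3·R1.
R3 ← R3 + 3·R1.
R2 ← R2 / (4).
R1 ← R1 + 3·R2.
R3 ← R3 + 9·R2.
R3 ← R3 / (30).
R1 ← R1 − 12·R3.
R2 ← R2 − 6·R3.
Reading off the reduced rows gives x = 0, y = 2, z = -5.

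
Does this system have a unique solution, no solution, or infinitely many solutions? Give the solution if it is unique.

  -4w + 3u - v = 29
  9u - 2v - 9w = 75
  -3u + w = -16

no solution

Row-reduce:
R1 ← R1 / (3).
R2 ← R2 − 9·R1.
R3 ← R3 + 3·R1.
R1 ← R1 + 1/3·R2.
R3 ← R3 + 1·R2.
Row 3 reduces to 0 = 1, a contradiction. The system is inconsistent.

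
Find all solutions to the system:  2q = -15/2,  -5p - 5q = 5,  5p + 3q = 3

no solution

Row-reduce:
Swap R1 and R2.
R1 ← R1 / (-5).
R3 ← R3 − 5·R1.
R2 ← R2 / (2).
R1 ← R1 − 1·R2.
R3 ← R3 + 2·R2.
Row 3 reduces to 0 = 1/2, a contradiction. The system is inconsistent.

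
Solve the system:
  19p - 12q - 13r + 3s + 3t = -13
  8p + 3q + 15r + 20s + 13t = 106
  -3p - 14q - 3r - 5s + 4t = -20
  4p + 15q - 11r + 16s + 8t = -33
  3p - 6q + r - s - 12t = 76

p = 0, q = -3, r = 4, s = 6, t = -5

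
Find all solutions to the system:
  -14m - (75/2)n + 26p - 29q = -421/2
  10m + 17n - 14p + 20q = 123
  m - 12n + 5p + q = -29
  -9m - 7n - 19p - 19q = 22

no solution

Row-reduce:
R1 ← R1 / (-14).
R2 ← R2 − 10·R1.
R3 ← R3 − 1·R1.
R4 ← R4 + 9·R1.
R2 ← R2 / (-137/14).
R1 ← R1 − 75/28·R2.
R3 ← R3 + 411/28·R2.
R4 ← R4 − 479/28·R2.
Swap R3 and R4.
R3 ← R3 / (-3798/137).
R1 ← R1 + 83/137·R3.
R2 ← R2 + 64/137·R3.
Row 4 reduces to 0 = -3, a contradiction. The system is inconsistent.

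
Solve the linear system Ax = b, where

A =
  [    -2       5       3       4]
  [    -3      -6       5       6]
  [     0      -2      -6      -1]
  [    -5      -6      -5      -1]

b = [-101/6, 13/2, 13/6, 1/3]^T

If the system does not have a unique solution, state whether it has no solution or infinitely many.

x_1 = 7/3, x_2 = -7/3, x_3 = 1/2, x_4 = -1/2

Row-reduce the augmented matrix:
R1 ← R1 / (-2).
R2 ← R2 + 3·R1.
R4 ← R4 + 5·R1.
R2 ← R2 / (-27/2).
R1 ← R1 + 5/2·R2.
R3 ← R3 + 2·R2.
R4 ← R4 + 37/2·R2.
R3 ← R3 / (-164/27).
R1 ← R1 + 43/27·R3.
R2 ← R2 + 1/27·R3.
R4 ← R4 + 356/27·R3.
R4 ← R4 / (-362/41).
R1 ← R1 + 285/164·R4.
R2 ← R2 − 1/164·R4.
R3 ← R3 − 27/164·R4.
Reading off the reduced rows gives x_1 = 7/3, x_2 = -7/3, x_3 = 1/2, x_4 = -1/2.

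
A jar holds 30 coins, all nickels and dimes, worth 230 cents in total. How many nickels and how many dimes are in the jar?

Let n = nickels, d = dimes.
  d + n = 30
  5n + 10d = 230
From equation 1: n = 30 − d.
Substitute into equation 2 and solve: d = 16.
Then n = 14.

nickels: 14, dimes: 16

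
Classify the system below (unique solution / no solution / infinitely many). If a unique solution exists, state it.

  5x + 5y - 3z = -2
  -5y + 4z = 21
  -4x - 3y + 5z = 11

Row-reduce the augmented matrix:
R1 ← R1 / (5).
R3 ← R3 + 4·R1.
R2 ← R2 / (-5).
R1 ← R1 − 1·R2.
R3 ← R3 − 1·R2.
R3 ← R3 / (17/5).
R1 ← R1 − 1/5·R3.
R2 ← R2 + 4/5·R3.
Reading off the reduced rows gives x = 3, y = -1, z = 4.

x = 3, y = -1, z = 4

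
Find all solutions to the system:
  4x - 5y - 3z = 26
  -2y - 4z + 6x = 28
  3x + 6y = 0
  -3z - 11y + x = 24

no solution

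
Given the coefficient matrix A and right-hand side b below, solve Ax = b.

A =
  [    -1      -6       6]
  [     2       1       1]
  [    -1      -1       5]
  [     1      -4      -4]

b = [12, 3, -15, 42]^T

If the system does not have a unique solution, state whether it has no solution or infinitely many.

x_1 = 6, x_2 = -6, x_3 = -3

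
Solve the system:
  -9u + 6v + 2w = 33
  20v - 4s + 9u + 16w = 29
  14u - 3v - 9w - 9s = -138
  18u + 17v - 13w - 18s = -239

u = -3, v = -1, w = 6, s = 5

Row-reduce the augmented matrix:
R1 ← R1 / (-9).
R2 ← R2 − 9·R1.
R3 ← R3 − 14·R1.
R4 ← R4 − 18·R1.
R2 ← R2 / (26).
R1 ← R1 + 2/3·R2.
R3 ← R3 − 19/3·R2.
R4 ← R4 − 29·R2.
R3 ← R3 / (-1202/117).
R1 ← R1 − 28/117·R3.
R2 ← R2 − 9/13·R3.
R4 ← R4 + 378/13·R3.
R4 ← R4 / (5515/601).
R1 ← R1 + 174/601·R4.
R2 ← R2 + 835/1202·R4.
R3 ← R3 − 939/1202·R4.
Reading off the reduced rows gives u = -3, v = -1, w = 6, s = 5.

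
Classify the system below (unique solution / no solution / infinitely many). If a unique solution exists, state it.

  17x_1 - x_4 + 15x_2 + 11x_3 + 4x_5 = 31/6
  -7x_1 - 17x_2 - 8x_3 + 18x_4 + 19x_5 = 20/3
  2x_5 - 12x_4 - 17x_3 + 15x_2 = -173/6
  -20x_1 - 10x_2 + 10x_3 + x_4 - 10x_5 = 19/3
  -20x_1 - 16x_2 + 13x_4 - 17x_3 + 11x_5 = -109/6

Row-reduce the augmented matrix:
R1 ← R1 / (17).
R2 ← R2 + 7·R1.
R4 ← R4 + 20·R1.
R5 ← R5 + 20·R1.
R2 ← R2 / (-184/17).
R1 ← R1 − 15/17·R2.
R3 ← R3 − 15·R2.
R4 ← R4 − 130/17·R2.
R5 ← R5 − 28/17·R2.
R3 ← R3 / (-4013/184).
R1 ← R1 − 67/184·R3.
R2 ← R2 − 59/184·R3.
R4 ← R4 − 1885/92·R3.
R5 ← R5 + 211/46·R3.
R4 ← R4 / (95813/4013).
R1 ← R1 − 6347/4013·R4.
R2 ← R2 + 5791/4013·R4.
R3 ← R3 + 2277/4013·R4.
R5 ← R5 − 47744/4013·R4.
R5 ← R5 / (-627882/95813).
R1 ← R1 + 8740/95813·R5.
R2 ← R2 − 80721/95813·R5.
R3 ← R3 + 47843/95813·R5.
R4 ← R4 − 152710/95813·R5.
Reading off the reduced rows gives x_1 = 2/3, x_2 = -2, x_3 = 3/2, x_4 = -2, x_5 = 4/3.

x_1 = 2/3, x_2 = -2, x_3 = 3/2, x_4 = -2, x_5 = 4/3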